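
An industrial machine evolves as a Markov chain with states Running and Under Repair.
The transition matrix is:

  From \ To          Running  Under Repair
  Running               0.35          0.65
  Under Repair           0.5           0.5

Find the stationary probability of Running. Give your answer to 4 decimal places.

0.4348

Let the stationary distribution be π with π = πP and π_1 + π_2 = 1.
π_1 = 0.35·π_1 + 0.5·π_2
Solving with the normalization constraint gives π = (0.4348, 0.5652).
So the stationary probability of Running is 0.4348.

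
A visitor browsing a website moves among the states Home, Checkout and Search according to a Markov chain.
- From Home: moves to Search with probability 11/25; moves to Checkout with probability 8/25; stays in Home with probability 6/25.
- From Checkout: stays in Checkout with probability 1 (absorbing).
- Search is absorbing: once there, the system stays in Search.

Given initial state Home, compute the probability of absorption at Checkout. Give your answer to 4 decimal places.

Let h(s) be the probability of absorption at Checkout starting from transient state s. Then h(Checkout) = 1 and h(Search) = 0. By first-step analysis:
h(Home) = 0.24·h(Home) + 0.32·1 + 0.44·0
Solving: h(Home) = 0.4211.
Starting from Home, the probability is 0.4211.

0.4211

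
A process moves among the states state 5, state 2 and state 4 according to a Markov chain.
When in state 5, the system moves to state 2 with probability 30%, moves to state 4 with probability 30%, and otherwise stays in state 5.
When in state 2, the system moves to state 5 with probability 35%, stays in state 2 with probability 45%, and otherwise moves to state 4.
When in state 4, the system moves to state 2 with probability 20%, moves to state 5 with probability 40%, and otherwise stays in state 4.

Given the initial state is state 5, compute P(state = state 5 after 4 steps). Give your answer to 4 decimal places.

Propagate the distribution vector 4 steps from state 5.
After 0 steps: (1.0000, 0.0000, 0.0000)
After 1 step: (0.4000, 0.3000, 0.3000)
After 2 steps: (0.3850, 0.3150, 0.3000)
After 3 steps: (0.3843, 0.3173, 0.2985)
After 4 steps: (0.3841, 0.3177, 0.2981)
P(in state 5 after 4 steps) = 0.3841

0.3841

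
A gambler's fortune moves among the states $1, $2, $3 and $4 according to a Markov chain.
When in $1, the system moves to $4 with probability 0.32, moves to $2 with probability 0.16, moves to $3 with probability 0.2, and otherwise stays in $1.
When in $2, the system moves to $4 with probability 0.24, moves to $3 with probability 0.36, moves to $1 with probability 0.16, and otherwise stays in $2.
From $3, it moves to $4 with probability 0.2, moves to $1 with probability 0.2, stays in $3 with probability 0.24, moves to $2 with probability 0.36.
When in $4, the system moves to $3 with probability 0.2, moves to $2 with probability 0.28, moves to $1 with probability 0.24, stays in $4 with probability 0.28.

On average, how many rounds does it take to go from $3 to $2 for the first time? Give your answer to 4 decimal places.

Let t(s) be the expected number of rounds to first reach $2 from state s, with t($2) = 0. Conditioning on the first round:
t($1) = 1 + 0.32·t($1) + 0.2·t($3) + 0.32·t($4)
t($3) = 1 + 0.2·t($1) + 0.24·t($3) + 0.2·t($4)
t($4) = 1 + 0.24·t($1) + 0.2·t($3) + 0.28·t($4)
Solving: t($1) = 4.2426, t($3) = 3.4199, t($4) = 3.7531.
Expected rounds from $3 to $2: 3.4199.

3.4199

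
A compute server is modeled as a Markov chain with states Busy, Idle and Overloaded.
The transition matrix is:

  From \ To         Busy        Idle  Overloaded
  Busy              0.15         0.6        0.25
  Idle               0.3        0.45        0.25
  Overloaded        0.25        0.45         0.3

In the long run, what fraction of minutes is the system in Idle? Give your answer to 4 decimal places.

0.4874

Let the stationary distribution be π with π = πP and π_1 + π_2 + π_3 = 1.
π_1 = 0.15·π_1 + 0.3·π_2 + 0.25·π_3
π_2 = 0.6·π_1 + 0.45·π_2 + 0.45·π_3
Solving with the normalization constraint gives π = (0.2494, 0.4874, 0.2632).
So the stationary probability of Idle is 0.4874.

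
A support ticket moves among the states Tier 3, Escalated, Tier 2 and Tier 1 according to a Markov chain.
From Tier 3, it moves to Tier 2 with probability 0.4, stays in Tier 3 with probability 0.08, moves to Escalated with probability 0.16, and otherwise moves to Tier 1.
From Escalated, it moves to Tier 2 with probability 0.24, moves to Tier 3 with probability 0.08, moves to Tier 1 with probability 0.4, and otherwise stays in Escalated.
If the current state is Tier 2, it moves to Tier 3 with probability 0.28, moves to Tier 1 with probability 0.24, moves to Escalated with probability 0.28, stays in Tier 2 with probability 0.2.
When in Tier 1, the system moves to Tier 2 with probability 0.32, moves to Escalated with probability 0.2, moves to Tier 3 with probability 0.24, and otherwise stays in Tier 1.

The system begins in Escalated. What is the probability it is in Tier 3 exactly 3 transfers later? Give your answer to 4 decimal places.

0.1821

Propagate the distribution vector 3 transfers from Escalated.
After 0 transfers: (0.0000, 1.0000, 0.0000, 0.0000)
After 1 transfer: (0.0800, 0.2800, 0.2400, 0.4000)
After 2 transfers: (0.1920, 0.2384, 0.2752, 0.2944)
After 3 transfers: (0.1821, 0.2334, 0.2833, 0.3012)
P(in Tier 3 after 3 transfers) = 0.1821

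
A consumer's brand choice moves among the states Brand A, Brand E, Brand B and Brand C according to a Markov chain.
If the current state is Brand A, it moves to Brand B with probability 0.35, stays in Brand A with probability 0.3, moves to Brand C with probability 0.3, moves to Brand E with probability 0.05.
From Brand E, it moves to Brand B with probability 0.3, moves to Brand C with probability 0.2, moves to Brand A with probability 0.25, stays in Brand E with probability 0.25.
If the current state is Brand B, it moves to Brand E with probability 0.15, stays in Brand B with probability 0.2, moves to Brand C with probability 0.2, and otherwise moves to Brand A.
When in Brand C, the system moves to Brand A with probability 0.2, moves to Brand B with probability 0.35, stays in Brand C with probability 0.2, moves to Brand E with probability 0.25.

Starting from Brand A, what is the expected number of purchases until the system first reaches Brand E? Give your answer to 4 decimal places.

7.7252

Let t(s) be the expected number of purchases to first reach Brand E from state s, with t(Brand E) = 0. Conditioning on the first purchase:
t(Brand A) = 1 + 0.3·t(Brand A) + 0.35·t(Brand B) + 0.3·t(Brand C)
t(Brand B) = 1 + 0.45·t(Brand A) + 0.2·t(Brand B) + 0.2·t(Brand C)
t(Brand C) = 1 + 0.2·t(Brand A) + 0.35·t(Brand B) + 0.2·t(Brand C)
Solving: t(Brand A) = 7.7252, t(Brand B) = 7.1756, t(Brand C) = 6.3206.
Expected purchases from Brand A to Brand E: 7.7252.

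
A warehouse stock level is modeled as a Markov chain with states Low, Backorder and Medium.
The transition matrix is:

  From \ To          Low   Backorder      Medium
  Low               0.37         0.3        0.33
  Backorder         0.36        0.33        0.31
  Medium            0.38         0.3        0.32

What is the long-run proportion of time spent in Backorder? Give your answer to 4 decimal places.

0.3093

Let the stationary distribution be π with π = πP and π_1 + π_2 + π_3 = 1.
π_1 = 0.37·π_1 + 0.36·π_2 + 0.38·π_3
π_2 = 0.3·π_1 + 0.33·π_2 + 0.3·π_3
Solving with the normalization constraint gives π = (0.3701, 0.3093, 0.3206).
So the stationary probability of Backorder is 0.3093.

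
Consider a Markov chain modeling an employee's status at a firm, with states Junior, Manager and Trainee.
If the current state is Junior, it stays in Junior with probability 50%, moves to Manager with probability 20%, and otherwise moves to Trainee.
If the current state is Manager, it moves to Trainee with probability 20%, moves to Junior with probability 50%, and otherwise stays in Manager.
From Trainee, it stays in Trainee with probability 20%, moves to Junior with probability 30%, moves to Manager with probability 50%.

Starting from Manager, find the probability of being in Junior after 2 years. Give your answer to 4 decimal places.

Sum over the intermediate state after 1 year:
P = P(Manager→Junior)·P(Junior→Junior) + P(Manager→Manager)·P(Manager→Junior) + P(Manager→Trainee)·P(Trainee→Junior)
  = 0.5×0.5 + 0.3×0.5 + 0.2×0.3
  = 0.2500 + 0.1500 + 0.0600 = 0.4600

0.4600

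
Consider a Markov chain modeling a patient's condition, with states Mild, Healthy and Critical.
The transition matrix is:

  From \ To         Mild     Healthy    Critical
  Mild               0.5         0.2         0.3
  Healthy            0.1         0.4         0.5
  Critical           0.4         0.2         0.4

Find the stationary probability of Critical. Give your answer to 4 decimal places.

0.3889

Let the stationary distribution be π with π = πP and π_1 + π_2 + π_3 = 1.
π_1 = 0.5·π_1 + 0.1·π_2 + 0.4·π_3
π_2 = 0.2·π_1 + 0.4·π_2 + 0.2·π_3
Solving with the normalization constraint gives π = (0.3611, 0.2500, 0.3889).
So the stationary probability of Critical is 0.3889.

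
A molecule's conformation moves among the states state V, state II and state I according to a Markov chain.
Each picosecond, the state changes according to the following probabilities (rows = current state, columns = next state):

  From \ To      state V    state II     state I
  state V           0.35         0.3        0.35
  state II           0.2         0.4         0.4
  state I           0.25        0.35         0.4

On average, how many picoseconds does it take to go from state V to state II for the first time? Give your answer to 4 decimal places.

3.1405

Let t(s) be the expected number of picoseconds to first reach state II from state s, with t(state II) = 0. Conditioning on the first picosecond:
t(state V) = 1 + 0.35·t(state V) + 0.35·t(state I)
t(state I) = 1 + 0.25·t(state V) + 0.4·t(state I)
Solving: t(state V) = 3.1405, t(state I) = 2.9752.
Expected picoseconds from state V to state II: 3.1405.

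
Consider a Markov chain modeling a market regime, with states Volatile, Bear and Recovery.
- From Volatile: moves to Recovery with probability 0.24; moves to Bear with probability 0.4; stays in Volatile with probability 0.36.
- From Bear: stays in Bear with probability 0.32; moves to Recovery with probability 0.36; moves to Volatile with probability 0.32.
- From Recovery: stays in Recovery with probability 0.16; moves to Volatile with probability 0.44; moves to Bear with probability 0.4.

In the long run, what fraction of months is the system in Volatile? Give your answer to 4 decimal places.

0.3663

Let the stationary distribution be π with π = πP and π_1 + π_2 + π_3 = 1.
π_1 = 0.36·π_1 + 0.32·π_2 + 0.44·π_3
π_2 = 0.4·π_1 + 0.32·π_2 + 0.4·π_3
Solving with the normalization constraint gives π = (0.3663, 0.3704, 0.2634).
So the stationary probability of Volatile is 0.3663.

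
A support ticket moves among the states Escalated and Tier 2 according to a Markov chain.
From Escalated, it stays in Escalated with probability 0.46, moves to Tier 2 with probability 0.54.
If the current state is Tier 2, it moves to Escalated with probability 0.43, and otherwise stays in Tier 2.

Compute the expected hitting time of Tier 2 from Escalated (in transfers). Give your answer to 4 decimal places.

1.8519

Let t(s) be the expected number of transfers to first reach Tier 2 from state s, with t(Tier 2) = 0. Conditioning on the first transfer:
t(Escalated) = 1 + 0.46·t(Escalated)
Solving: t(Escalated) = 1.8519.
Expected transfers from Escalated to Tier 2: 1.8519.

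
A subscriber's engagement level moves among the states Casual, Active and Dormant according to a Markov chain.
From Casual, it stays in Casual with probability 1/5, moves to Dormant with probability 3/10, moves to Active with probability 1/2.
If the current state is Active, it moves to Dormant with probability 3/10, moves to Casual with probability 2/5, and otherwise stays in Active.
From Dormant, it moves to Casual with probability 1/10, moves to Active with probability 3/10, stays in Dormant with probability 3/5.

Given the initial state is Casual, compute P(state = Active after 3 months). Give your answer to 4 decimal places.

Propagate the distribution vector 3 months from Casual.
After 0 months: (1.0000, 0.0000, 0.0000)
After 1 month: (0.2000, 0.5000, 0.3000)
After 2 months: (0.2700, 0.3400, 0.3900)
After 3 months: (0.2290, 0.3540, 0.4170)
P(in Active after 3 months) = 0.3540

0.3540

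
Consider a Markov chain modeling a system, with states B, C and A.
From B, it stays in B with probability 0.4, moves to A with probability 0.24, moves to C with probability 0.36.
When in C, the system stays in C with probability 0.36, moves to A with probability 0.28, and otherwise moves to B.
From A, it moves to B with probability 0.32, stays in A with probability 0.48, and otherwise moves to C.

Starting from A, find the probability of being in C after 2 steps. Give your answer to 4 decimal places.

0.2832

Sum over the intermediate state after 1 step:
P = P(A→B)·P(B→C) + P(A→C)·P(C→C) + P(A→A)·P(A→C)
  = 0.32×0.36 + 0.2×0.36 + 0.48×0.2
  = 0.1152 + 0.0720 + 0.0960 = 0.2832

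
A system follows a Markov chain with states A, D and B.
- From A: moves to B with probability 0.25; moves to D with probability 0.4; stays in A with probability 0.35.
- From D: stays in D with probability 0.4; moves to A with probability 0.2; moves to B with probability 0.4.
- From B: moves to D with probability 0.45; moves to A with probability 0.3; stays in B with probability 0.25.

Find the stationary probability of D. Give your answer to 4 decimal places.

Let the stationary distribution be π with π = πP and π_1 + π_2 + π_3 = 1.
π_1 = 0.35·π_1 + 0.2·π_2 + 0.3·π_3
π_2 = 0.4·π_1 + 0.4·π_2 + 0.45·π_3
Solving with the normalization constraint gives π = (0.2720, 0.4156, 0.3123).
So the stationary probability of D is 0.4156.

0.4156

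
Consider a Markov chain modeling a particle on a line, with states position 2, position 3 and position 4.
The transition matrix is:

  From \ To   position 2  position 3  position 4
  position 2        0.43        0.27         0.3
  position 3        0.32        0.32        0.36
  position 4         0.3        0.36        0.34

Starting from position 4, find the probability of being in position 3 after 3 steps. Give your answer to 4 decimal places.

0.3161

Propagate the distribution vector 3 steps from position 4.
After 0 steps: (0.0000, 0.0000, 1.0000)
After 1 step: (0.3000, 0.3600, 0.3400)
After 2 steps: (0.3462, 0.3186, 0.3352)
After 3 steps: (0.3514, 0.3161, 0.3325)
P(in position 3 after 3 steps) = 0.3161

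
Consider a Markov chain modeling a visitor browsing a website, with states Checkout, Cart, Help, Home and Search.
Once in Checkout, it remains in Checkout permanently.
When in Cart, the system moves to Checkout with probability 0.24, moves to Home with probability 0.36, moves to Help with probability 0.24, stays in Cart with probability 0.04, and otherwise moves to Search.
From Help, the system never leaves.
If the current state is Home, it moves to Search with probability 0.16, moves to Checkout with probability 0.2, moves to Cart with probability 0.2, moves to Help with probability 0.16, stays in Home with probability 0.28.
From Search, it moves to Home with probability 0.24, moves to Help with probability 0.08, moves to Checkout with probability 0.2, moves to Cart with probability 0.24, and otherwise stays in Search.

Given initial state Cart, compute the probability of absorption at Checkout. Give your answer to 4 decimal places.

0.5373

Let h(s) be the probability of absorption at Checkout starting from transient state s. Then h(Checkout) = 1 and h(Help) = 0. By first-step analysis:
h(Cart) = 0.24·1 + 0.04·h(Cart) + 0.24·0 + 0.36·h(Home) + 0.12·h(Search)
h(Home) = 0.2·1 + 0.2·h(Cart) + 0.16·0 + 0.28·h(Home) + 0.16·h(Search)
h(Search) = 0.2·1 + 0.24·h(Cart) + 0.08·0 + 0.24·h(Home) + 0.24·h(Search)
Solving: h(Cart) = 0.5373, h(Home) = 0.5627, h(Search) = 0.6105.
Starting from Cart, the probability is 0.5373.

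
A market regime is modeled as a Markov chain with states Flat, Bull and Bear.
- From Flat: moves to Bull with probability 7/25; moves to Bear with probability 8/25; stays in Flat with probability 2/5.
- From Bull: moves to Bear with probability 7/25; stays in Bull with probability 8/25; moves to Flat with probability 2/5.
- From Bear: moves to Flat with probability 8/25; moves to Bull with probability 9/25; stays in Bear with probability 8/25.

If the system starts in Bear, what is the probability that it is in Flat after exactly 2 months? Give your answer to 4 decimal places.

0.3744

Sum over the intermediate state after 1 month:
P = P(Bear→Flat)·P(Flat→Flat) + P(Bear→Bull)·P(Bull→Flat) + P(Bear→Bear)·P(Bear→Flat)
  = 0.32×0.4 + 0.36×0.4 + 0.32×0.32
  = 0.1280 + 0.1440 + 0.1024 = 0.3744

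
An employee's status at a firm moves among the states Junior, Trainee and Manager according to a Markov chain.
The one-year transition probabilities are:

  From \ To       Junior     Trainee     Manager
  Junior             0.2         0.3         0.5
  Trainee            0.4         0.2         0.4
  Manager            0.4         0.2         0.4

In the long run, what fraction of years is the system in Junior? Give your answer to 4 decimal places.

0.3333

Let the stationary distribution be π with π = πP and π_1 + π_2 + π_3 = 1.
π_1 = 0.2·π_1 + 0.4·π_2 + 0.4·π_3
π_2 = 0.3·π_1 + 0.2·π_2 + 0.2·π_3
Solving with the normalization constraint gives π = (0.3333, 0.2333, 0.4333).
So the stationary probability of Junior is 0.3333.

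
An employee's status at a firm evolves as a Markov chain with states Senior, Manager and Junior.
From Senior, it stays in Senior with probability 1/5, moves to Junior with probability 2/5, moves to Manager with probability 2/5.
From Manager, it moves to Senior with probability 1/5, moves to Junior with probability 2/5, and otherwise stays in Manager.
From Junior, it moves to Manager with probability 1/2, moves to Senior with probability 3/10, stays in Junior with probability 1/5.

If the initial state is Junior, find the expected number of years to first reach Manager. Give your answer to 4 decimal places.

2.1154

Let t(s) be the expected number of years to first reach Manager from state s, with t(Manager) = 0. Conditioning on the first year:
t(Senior) = 1 + 0.2·t(Senior) + 0.4·t(Junior)
t(Junior) = 1 + 0.3·t(Senior) + 0.2·t(Junior)
Solving: t(Senior) = 2.3077, t(Junior) = 2.1154.
Expected years from Junior to Manager: 2.1154.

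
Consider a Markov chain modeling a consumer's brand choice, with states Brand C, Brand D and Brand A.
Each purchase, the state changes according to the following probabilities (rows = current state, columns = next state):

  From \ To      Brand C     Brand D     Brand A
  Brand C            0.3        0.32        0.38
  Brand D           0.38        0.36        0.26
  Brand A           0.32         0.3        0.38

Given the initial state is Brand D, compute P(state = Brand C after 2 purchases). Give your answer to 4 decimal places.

Sum over the intermediate state after 1 purchase:
P = P(Brand D→Brand C)·P(Brand C→Brand C) + P(Brand D→Brand D)·P(Brand D→Brand C) + P(Brand D→Brand A)·P(Brand A→Brand C)
  = 0.38×0.3 + 0.36×0.38 + 0.26×0.32
  = 0.1140 + 0.1368 + 0.0832 = 0.3340

0.3340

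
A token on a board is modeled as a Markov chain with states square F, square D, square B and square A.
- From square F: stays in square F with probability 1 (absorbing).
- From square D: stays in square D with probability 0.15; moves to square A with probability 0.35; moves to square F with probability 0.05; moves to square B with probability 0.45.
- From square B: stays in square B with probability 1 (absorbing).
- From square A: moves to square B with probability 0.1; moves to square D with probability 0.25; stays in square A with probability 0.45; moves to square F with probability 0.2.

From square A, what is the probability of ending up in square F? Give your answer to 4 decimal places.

0.4803

Let h(s) be the probability of absorption at square F starting from transient state s. Then h(square F) = 1 and h(square B) = 0. By first-step analysis:
h(square D) = 0.05·1 + 0.15·h(square D) + 0.45·0 + 0.35·h(square A)
h(square A) = 0.2·1 + 0.25·h(square D) + 0.1·0 + 0.45·h(square A)
Solving: h(square D) = 0.2566, h(square A) = 0.4803.
Starting from square A, the probability is 0.4803.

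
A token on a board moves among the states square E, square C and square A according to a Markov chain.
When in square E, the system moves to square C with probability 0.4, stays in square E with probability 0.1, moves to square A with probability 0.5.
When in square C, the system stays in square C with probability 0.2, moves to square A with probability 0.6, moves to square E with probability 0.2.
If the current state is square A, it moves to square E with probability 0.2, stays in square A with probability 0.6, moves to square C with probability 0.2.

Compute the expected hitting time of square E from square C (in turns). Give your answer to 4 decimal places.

5.0000

Let t(s) be the expected number of turns to first reach square E from state s, with t(square E) = 0. Conditioning on the first turn:
t(square C) = 1 + 0.2·t(square C) + 0.6·t(square A)
t(square A) = 1 + 0.2·t(square C) + 0.6·t(square A)
Solving: t(square C) = 5.0000, t(square A) = 5.0000.
Expected turns from square C to square E: 5.0000.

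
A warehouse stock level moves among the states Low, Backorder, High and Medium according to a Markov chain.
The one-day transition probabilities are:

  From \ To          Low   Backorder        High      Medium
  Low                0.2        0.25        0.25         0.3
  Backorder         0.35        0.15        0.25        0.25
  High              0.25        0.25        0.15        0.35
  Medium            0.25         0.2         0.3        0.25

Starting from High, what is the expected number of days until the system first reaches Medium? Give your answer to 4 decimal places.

3.1818

Let t(s) be the expected number of days to first reach Medium from state s, with t(Medium) = 0. Conditioning on the first day:
t(Low) = 1 + 0.2·t(Low) + 0.25·t(Backorder) + 0.25·t(High)
t(Backorder) = 1 + 0.35·t(Low) + 0.15·t(Backorder) + 0.25·t(High)
t(High) = 1 + 0.25·t(Low) + 0.25·t(Backorder) + 0.15·t(High)
Solving: t(Low) = 3.3333, t(Backorder) = 3.4848, t(High) = 3.1818.
Expected days from High to Medium: 3.1818.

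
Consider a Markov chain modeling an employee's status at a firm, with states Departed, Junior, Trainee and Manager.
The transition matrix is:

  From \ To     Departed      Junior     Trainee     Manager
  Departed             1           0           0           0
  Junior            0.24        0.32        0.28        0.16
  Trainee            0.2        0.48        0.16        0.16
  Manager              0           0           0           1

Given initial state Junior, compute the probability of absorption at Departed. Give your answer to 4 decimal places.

0.5897

Let h(s) be the probability of absorption at Departed starting from transient state s. Then h(Departed) = 1 and h(Manager) = 0. By first-step analysis:
h(Junior) = 0.24·1 + 0.32·h(Junior) + 0.28·h(Trainee) + 0.16·0
h(Trainee) = 0.2·1 + 0.48·h(Junior) + 0.16·h(Trainee) + 0.16·0
Solving: h(Junior) = 0.5897, h(Trainee) = 0.5751.
Starting from Junior, the probability is 0.5897.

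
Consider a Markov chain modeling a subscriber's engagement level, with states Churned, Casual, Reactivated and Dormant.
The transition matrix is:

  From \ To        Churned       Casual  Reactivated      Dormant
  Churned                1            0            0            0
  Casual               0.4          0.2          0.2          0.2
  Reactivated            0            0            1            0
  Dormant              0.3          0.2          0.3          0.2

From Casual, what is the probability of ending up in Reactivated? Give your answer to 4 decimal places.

0.3667

Let h(s) be the probability of absorption at Reactivated starting from transient state s. Then h(Reactivated) = 1 and h(Churned) = 0. By first-step analysis:
h(Casual) = 0.4·0 + 0.2·h(Casual) + 0.2·1 + 0.2·h(Dormant)
h(Dormant) = 0.3·0 + 0.2·h(Casual) + 0.3·1 + 0.2·h(Dormant)
Solving: h(Casual) = 0.3667, h(Dormant) = 0.4667.
Starting from Casual, the probability is 0.3667.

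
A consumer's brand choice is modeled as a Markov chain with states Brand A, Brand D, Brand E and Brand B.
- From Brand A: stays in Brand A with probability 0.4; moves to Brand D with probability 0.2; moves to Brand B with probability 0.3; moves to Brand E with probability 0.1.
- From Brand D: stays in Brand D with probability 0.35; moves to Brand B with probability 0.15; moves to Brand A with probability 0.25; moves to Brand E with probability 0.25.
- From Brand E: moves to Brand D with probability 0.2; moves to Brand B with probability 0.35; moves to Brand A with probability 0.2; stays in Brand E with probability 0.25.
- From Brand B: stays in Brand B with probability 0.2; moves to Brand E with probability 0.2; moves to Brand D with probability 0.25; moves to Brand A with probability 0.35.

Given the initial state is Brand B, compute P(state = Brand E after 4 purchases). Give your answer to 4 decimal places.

0.1907

Propagate the distribution vector 4 purchases from Brand B.
After 0 purchases: (0.0000, 0.0000, 0.0000, 1.0000)
After 1 purchase: (0.3500, 0.2500, 0.2000, 0.2000)
After 2 purchases: (0.3125, 0.2475, 0.1875, 0.2525)
After 3 purchases: (0.3128, 0.2498, 0.1905, 0.2470)
After 4 purchases: (0.3121, 0.2498, 0.1907, 0.2474)
P(in Brand E after 4 purchases) = 0.1907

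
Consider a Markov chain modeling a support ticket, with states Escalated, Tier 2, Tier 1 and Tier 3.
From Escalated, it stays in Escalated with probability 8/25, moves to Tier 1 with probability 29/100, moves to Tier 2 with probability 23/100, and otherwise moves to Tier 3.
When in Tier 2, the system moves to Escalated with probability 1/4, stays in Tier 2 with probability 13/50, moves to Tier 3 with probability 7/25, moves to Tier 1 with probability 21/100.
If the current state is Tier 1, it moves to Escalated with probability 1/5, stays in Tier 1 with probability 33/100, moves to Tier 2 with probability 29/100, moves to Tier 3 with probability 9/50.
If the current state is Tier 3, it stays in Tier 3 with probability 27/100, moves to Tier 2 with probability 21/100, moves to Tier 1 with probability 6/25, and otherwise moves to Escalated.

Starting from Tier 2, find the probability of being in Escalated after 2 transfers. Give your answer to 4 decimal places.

Propagate the distribution vector 2 transfers from Tier 2.
After 0 transfers: (0.0000, 1.0000, 0.0000, 0.0000)
After 1 transfer: (0.2500, 0.2600, 0.2100, 0.2800)
After 2 transfers: (0.2654, 0.2448, 0.2636, 0.2262)
P(in Escalated after 2 transfers) = 0.2654

0.2654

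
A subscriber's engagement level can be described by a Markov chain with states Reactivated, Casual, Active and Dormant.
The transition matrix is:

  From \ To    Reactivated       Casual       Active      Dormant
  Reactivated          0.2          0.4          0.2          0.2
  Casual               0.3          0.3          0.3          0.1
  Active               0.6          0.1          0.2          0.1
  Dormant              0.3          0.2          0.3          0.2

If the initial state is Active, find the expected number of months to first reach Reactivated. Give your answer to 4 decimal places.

1.9048

Let t(s) be the expected number of months to first reach Reactivated from state s, with t(Reactivated) = 0. Conditioning on the first month:
t(Casual) = 1 + 0.3·t(Casual) + 0.3·t(Active) + 0.1·t(Dormant)
t(Active) = 1 + 0.1·t(Casual) + 0.2·t(Active) + 0.1·t(Dormant)
t(Dormant) = 1 + 0.2·t(Casual) + 0.3·t(Active) + 0.2·t(Dormant)
Solving: t(Casual) = 2.6190, t(Active) = 1.9048, t(Dormant) = 2.6190.
Expected months from Active to Reactivated: 1.9048.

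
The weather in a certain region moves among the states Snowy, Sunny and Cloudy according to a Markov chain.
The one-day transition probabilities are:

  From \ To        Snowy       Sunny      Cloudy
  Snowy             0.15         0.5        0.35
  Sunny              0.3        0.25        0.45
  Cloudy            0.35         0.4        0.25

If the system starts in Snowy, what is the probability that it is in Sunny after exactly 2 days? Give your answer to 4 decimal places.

Sum over the intermediate state after 1 day:
P = P(Snowy→Snowy)·P(Snowy→Sunny) + P(Snowy→Sunny)·P(Sunny→Sunny) + P(Snowy→Cloudy)·P(Cloudy→Sunny)
  = 0.15×0.5 + 0.5×0.25 + 0.35×0.4
  = 0.0750 + 0.1250 + 0.1400 = 0.3400

0.3400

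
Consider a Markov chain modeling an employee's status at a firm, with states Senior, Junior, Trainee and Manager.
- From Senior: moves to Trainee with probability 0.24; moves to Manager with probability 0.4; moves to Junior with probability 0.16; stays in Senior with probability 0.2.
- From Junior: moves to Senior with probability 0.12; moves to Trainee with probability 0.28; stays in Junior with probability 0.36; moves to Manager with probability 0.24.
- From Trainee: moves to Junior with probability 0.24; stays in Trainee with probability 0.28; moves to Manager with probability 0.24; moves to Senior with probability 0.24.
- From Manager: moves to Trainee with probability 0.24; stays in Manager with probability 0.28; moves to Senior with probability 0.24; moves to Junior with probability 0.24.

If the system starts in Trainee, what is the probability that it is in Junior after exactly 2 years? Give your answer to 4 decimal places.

0.2496

Propagate the distribution vector 2 years from Trainee.
After 0 years: (0.0000, 0.0000, 1.0000, 0.0000)
After 1 year: (0.2400, 0.2400, 0.2800, 0.2400)
After 2 years: (0.2016, 0.2496, 0.2608, 0.2880)
P(in Junior after 2 years) = 0.2496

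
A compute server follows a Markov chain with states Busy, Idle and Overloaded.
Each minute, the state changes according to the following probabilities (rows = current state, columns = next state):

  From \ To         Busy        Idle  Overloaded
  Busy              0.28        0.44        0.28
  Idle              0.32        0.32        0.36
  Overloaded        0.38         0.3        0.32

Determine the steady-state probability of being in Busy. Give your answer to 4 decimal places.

0.3262

Let the stationary distribution be π with π = πP and π_1 + π_2 + π_3 = 1.
π_1 = 0.28·π_1 + 0.32·π_2 + 0.38·π_3
π_2 = 0.44·π_1 + 0.32·π_2 + 0.3·π_3
Solving with the normalization constraint gives π = (0.3262, 0.3527, 0.3211).
So the stationary probability of Busy is 0.3262.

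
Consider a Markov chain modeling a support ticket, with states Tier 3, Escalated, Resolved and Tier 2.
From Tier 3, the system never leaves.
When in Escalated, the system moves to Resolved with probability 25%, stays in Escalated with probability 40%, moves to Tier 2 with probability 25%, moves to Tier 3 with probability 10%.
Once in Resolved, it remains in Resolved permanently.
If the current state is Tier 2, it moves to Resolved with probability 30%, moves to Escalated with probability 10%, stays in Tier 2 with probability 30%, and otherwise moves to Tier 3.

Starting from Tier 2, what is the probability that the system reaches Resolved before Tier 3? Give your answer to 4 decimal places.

Let h(s) be the probability of absorption at Resolved starting from transient state s. Then h(Resolved) = 1 and h(Tier 3) = 0. By first-step analysis:
h(Escalated) = 0.1·0 + 0.4·h(Escalated) + 0.25·1 + 0.25·h(Tier 2)
h(Tier 2) = 0.3·0 + 0.1·h(Escalated) + 0.3·1 + 0.3·h(Tier 2)
Solving: h(Escalated) = 0.6329, h(Tier 2) = 0.5190.
Starting from Tier 2, the probability is 0.5190.

0.5190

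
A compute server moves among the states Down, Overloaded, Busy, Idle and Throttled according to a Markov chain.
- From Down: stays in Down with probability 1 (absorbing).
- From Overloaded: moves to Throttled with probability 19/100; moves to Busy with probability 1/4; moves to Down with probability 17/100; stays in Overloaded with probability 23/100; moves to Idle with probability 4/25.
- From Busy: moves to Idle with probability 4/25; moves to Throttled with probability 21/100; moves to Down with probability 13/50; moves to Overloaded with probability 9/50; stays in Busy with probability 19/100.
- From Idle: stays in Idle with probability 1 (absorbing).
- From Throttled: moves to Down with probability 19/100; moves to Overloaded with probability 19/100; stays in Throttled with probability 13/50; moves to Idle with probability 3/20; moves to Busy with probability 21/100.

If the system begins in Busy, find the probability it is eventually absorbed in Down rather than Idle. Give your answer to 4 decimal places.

Let h(s) be the probability of absorption at Down starting from transient state s. Then h(Down) = 1 and h(Idle) = 0. By first-step analysis:
h(Overloaded) = 0.17·1 + 0.23·h(Overloaded) + 0.25·h(Busy) + 0.16·0 + 0.19·h(Throttled)
h(Busy) = 0.26·1 + 0.18·h(Overloaded) + 0.19·h(Busy) + 0.16·0 + 0.21·h(Throttled)
h(Throttled) = 0.19·1 + 0.19·h(Overloaded) + 0.21·h(Busy) + 0.15·0 + 0.26·h(Throttled)
Solving: h(Overloaded) = 0.5522, h(Busy) = 0.5905, h(Throttled) = 0.5661.
Starting from Busy, the probability is 0.5905.

0.5905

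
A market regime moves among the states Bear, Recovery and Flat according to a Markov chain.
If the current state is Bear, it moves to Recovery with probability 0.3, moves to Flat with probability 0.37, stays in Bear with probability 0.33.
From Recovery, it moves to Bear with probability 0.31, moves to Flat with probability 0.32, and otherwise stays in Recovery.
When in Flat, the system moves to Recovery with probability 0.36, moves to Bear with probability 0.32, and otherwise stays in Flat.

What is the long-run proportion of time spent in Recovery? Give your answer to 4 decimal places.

Let the stationary distribution be π with π = πP and π_1 + π_2 + π_3 = 1.
π_1 = 0.33·π_1 + 0.31·π_2 + 0.32·π_3
π_2 = 0.3·π_1 + 0.37·π_2 + 0.36·π_3
Solving with the normalization constraint gives π = (0.3198, 0.3443, 0.3360).
So the stationary probability of Recovery is 0.3443.

0.3443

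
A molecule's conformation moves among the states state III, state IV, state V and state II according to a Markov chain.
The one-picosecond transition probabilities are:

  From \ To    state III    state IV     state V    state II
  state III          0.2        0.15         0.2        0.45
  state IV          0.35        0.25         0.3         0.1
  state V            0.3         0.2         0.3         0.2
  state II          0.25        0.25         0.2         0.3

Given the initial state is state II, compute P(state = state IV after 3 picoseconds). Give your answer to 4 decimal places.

0.2105

Propagate the distribution vector 3 picoseconds from state II.
After 0 picoseconds: (0.0000, 0.0000, 0.0000, 1.0000)
After 1 picosecond: (0.2500, 0.2500, 0.2000, 0.3000)
After 2 picoseconds: (0.2725, 0.2150, 0.2450, 0.2675)
After 3 picoseconds: (0.2701, 0.2105, 0.2460, 0.2734)
P(in state IV after 3 picoseconds) = 0.2105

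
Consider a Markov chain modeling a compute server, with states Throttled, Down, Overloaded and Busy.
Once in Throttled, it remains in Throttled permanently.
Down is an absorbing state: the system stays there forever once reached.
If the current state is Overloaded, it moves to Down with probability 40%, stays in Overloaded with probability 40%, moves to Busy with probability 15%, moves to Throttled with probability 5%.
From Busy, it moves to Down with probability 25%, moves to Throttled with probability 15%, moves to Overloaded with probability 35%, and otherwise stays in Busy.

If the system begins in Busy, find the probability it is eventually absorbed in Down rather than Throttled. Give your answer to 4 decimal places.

Let h(s) be the probability of absorption at Down starting from transient state s. Then h(Down) = 1 and h(Throttled) = 0. By first-step analysis:
h(Overloaded) = 0.05·0 + 0.4·1 + 0.4·h(Overloaded) + 0.15·h(Busy)
h(Busy) = 0.15·0 + 0.25·1 + 0.35·h(Overloaded) + 0.25·h(Busy)
Solving: h(Overloaded) = 0.8491, h(Busy) = 0.7296.
Starting from Busy, the probability is 0.7296.

0.7296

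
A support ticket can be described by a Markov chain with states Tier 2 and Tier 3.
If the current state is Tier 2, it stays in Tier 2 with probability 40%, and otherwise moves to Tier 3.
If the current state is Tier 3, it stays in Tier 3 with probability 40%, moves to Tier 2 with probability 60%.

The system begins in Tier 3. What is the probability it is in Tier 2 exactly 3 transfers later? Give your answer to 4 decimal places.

0.5040

Propagate the distribution vector 3 transfers from Tier 3.
After 0 transfers: (0.0000, 1.0000)
After 1 transfer: (0.6000, 0.4000)
After 2 transfers: (0.4800, 0.5200)
After 3 transfers: (0.5040, 0.4960)
P(in Tier 2 after 3 transfers) = 0.5040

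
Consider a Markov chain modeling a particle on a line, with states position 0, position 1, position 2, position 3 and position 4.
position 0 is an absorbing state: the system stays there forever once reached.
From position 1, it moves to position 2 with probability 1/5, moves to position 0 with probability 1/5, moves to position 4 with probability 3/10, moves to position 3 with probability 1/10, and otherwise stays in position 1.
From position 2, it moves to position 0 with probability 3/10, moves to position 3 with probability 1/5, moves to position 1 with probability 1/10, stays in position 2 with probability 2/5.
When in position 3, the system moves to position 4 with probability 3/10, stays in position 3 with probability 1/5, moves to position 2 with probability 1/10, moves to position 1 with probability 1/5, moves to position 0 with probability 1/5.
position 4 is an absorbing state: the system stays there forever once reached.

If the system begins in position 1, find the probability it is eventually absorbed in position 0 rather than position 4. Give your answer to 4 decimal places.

Let h(s) be the probability of absorption at position 0 starting from transient state s. Then h(position 0) = 1 and h(position 4) = 0. By first-step analysis:
h(position 1) = 0.2·1 + 0.2·h(position 1) + 0.2·h(position 2) + 0.1·h(position 3) + 0.3·0
h(position 2) = 0.3·1 + 0.1·h(position 1) + 0.4·h(position 2) + 0.2·h(position 3)
h(position 3) = 0.2·1 + 0.2·h(position 1) + 0.1·h(position 2) + 0.2·h(position 3) + 0.3·0
Solving: h(position 1) = 0.4924, h(position 2) = 0.7372, h(position 3) = 0.4653.
Starting from position 1, the probability is 0.4924.

0.4924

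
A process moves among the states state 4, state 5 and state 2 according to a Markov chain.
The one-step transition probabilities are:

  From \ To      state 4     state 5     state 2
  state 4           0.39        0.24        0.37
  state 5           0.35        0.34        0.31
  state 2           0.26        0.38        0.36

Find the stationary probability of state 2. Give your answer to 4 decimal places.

Let the stationary distribution be π with π = πP and π_1 + π_2 + π_3 = 1.
π_1 = 0.39·π_1 + 0.35·π_2 + 0.26·π_3
π_2 = 0.24·π_1 + 0.34·π_2 + 0.38·π_3
Solving with the normalization constraint gives π = (0.3320, 0.3207, 0.3473).
So the stationary probability of state 2 is 0.3473.

0.3473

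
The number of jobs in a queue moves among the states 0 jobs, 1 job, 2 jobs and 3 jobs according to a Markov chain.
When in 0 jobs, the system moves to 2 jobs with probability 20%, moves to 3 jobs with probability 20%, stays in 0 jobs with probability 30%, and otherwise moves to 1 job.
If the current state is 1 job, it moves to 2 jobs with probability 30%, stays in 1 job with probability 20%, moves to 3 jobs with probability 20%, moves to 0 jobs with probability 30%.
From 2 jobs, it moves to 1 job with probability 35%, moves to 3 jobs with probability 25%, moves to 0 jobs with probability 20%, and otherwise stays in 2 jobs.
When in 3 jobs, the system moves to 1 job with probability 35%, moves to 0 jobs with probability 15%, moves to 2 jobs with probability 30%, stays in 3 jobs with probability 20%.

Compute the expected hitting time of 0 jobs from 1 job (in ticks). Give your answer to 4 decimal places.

Let t(s) be the expected number of ticks to first reach 0 jobs from state s, with t(0 jobs) = 0. Conditioning on the first tick:
t(1 job) = 1 + 0.2·t(1 job) + 0.3·t(2 jobs) + 0.2·t(3 jobs)
t(2 jobs) = 1 + 0.35·t(1 job) + 0.2·t(2 jobs) + 0.25·t(3 jobs)
t(3 jobs) = 1 + 0.35·t(1 job) + 0.3·t(2 jobs) + 0.2·t(3 jobs)
Solving: t(1 job) = 4.1549, t(2 jobs) = 4.5609, t(3 jobs) = 4.7781.
Expected ticks from 1 job to 0 jobs: 4.1549.

4.1549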